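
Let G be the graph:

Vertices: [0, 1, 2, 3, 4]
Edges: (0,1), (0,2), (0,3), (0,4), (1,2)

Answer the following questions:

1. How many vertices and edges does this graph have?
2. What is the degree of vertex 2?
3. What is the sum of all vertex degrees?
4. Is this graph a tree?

Count: 5 vertices, 5 edges.
Vertex 2 has neighbors [0, 1], degree = 2.
Handshaking lemma: 2 * 5 = 10.
A tree on 5 vertices has 4 edges. This graph has 5 edges (1 extra). Not a tree.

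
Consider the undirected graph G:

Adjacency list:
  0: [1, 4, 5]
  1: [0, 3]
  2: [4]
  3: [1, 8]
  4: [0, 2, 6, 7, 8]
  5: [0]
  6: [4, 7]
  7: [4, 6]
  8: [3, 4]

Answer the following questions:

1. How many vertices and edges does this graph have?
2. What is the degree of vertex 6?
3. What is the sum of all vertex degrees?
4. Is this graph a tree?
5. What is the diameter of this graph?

Count: 9 vertices, 10 edges.
Vertex 6 has neighbors [4, 7], degree = 2.
Handshaking lemma: 2 * 10 = 20.
A tree on 9 vertices has 8 edges. This graph has 10 edges (2 extra). Not a tree.
Diameter (longest shortest path) = 3.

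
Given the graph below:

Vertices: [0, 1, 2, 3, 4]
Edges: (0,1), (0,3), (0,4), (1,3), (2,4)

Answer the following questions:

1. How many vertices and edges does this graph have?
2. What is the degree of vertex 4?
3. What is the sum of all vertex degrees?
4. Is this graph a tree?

Count: 5 vertices, 5 edges.
Vertex 4 has neighbors [0, 2], degree = 2.
Handshaking lemma: 2 * 5 = 10.
A tree on 5 vertices has 4 edges. This graph has 5 edges (1 extra). Not a tree.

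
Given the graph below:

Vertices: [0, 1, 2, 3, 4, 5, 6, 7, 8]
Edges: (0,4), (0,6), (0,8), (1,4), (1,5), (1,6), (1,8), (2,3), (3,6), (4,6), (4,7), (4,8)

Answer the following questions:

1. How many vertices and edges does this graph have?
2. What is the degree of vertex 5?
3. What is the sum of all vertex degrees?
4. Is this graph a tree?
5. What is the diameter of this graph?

Count: 9 vertices, 12 edges.
Vertex 5 has neighbors [1], degree = 1.
Handshaking lemma: 2 * 12 = 24.
A tree on 9 vertices has 8 edges. This graph has 12 edges (4 extra). Not a tree.
Diameter (longest shortest path) = 4.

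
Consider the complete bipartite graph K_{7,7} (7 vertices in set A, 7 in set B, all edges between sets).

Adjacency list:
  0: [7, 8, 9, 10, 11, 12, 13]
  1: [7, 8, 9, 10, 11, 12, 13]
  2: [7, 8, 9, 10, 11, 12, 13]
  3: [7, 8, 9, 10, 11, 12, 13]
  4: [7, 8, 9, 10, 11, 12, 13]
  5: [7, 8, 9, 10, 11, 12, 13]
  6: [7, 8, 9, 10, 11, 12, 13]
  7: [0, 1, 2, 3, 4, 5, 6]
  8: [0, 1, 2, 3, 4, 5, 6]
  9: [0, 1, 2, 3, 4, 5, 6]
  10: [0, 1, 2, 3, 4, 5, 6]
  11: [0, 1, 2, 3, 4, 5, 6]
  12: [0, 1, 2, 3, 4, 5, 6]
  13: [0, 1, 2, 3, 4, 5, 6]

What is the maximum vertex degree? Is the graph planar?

Set-A vertices have degree 7; set-B vertices have degree 7. Maximum degree = max(7,7) = 7.
K_{7,7} contains K_{3,3} as a subgraph (since both sides have >= 3 vertices); by Kuratowski's theorem it is not planar.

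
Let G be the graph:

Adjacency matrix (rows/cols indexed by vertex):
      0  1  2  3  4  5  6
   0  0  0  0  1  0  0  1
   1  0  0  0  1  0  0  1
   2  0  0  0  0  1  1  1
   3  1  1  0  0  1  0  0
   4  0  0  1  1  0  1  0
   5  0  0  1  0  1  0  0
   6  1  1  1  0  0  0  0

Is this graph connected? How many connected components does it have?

Checking connectivity: the graph has 1 connected component(s).
All vertices are reachable from each other. The graph IS connected.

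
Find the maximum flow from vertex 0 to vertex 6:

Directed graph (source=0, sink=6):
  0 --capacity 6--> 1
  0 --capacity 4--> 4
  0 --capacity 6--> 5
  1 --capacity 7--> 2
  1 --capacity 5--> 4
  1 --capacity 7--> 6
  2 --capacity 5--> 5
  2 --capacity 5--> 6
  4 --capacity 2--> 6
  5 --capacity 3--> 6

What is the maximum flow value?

Computing max flow:
  Flow on (0->1): 6/6
  Flow on (0->4): 2/4
  Flow on (0->5): 3/6
  Flow on (1->6): 6/7
  Flow on (4->6): 2/2
  Flow on (5->6): 3/3
Maximum flow = 11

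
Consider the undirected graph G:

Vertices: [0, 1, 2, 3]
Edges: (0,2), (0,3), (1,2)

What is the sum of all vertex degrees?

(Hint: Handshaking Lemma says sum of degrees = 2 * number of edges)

Count edges: 3 edges.
By Handshaking Lemma: sum of degrees = 2 * 3 = 6.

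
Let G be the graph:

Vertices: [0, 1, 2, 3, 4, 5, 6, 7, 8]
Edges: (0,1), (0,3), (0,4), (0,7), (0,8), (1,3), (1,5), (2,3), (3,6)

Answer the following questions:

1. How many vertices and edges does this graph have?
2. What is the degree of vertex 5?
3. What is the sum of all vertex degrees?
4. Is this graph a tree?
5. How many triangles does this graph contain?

Count: 9 vertices, 9 edges.
Vertex 5 has neighbors [1], degree = 1.
Handshaking lemma: 2 * 9 = 18.
A tree on 9 vertices has 8 edges. This graph has 9 edges (1 extra). Not a tree.
Number of triangles = 1.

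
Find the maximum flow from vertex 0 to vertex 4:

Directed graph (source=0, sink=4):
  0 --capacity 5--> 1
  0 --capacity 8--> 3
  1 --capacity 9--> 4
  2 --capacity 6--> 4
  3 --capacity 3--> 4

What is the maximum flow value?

Computing max flow:
  Flow on (0->1): 5/5
  Flow on (0->3): 3/8
  Flow on (1->4): 5/9
  Flow on (3->4): 3/3
Maximum flow = 8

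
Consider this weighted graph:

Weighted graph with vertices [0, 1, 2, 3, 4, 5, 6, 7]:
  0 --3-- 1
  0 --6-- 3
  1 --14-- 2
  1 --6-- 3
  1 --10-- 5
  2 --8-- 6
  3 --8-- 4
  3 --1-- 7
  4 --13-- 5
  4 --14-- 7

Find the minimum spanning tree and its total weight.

Applying Kruskal's algorithm (sort edges by weight, add if no cycle):
  Add (3,7) w=1
  Add (0,1) w=3
  Add (0,3) w=6
  Skip (1,3) w=6 (creates cycle)
  Add (2,6) w=8
  Add (3,4) w=8
  Add (1,5) w=10
  Skip (4,5) w=13 (creates cycle)
  Add (1,2) w=14
  Skip (4,7) w=14 (creates cycle)
MST weight = 50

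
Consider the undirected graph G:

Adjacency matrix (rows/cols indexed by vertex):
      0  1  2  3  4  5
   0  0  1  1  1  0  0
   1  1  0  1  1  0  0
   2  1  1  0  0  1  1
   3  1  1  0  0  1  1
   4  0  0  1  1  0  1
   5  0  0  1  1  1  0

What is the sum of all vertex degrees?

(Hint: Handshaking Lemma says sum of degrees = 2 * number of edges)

Count edges: 10 edges.
By Handshaking Lemma: sum of degrees = 2 * 10 = 20.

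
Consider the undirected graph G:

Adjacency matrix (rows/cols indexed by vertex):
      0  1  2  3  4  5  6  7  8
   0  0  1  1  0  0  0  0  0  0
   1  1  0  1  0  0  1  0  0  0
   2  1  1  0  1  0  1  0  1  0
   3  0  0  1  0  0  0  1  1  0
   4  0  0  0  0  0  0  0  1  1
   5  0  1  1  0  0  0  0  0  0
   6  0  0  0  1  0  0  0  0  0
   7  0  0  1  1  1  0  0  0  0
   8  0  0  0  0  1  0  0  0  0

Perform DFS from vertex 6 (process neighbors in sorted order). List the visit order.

DFS from vertex 6 (neighbors processed in ascending order):
Visit order: 6, 3, 2, 0, 1, 5, 7, 4, 8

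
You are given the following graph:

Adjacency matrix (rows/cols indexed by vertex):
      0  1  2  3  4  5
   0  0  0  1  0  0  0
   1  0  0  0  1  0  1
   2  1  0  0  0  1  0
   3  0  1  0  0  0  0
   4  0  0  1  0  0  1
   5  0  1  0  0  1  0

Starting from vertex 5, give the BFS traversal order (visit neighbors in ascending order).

BFS from vertex 5 (neighbors processed in ascending order):
Visit order: 5, 1, 4, 3, 2, 0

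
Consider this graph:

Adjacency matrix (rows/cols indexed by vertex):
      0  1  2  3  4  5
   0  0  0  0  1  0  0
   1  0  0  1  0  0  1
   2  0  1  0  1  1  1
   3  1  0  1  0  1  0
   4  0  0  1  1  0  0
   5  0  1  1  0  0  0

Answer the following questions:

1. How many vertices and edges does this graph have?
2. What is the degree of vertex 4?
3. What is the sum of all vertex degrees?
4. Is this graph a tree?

Count: 6 vertices, 7 edges.
Vertex 4 has neighbors [2, 3], degree = 2.
Handshaking lemma: 2 * 7 = 14.
A tree on 6 vertices has 5 edges. This graph has 7 edges (2 extra). Not a tree.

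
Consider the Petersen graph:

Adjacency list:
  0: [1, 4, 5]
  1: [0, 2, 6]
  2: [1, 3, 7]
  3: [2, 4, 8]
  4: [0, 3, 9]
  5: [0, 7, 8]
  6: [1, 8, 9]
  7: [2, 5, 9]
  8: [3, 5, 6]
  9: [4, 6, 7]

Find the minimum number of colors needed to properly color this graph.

The Petersen graph contains odd cycles (e.g. the outer 5-cycle), so chi >= 3.
A proper 3-coloring exists (it is a well-known 3-chromatic graph).
Chromatic number = 3.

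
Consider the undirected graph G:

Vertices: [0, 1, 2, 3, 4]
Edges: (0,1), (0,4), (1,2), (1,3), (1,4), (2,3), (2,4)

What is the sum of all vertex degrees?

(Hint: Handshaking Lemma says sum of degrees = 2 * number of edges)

Count edges: 7 edges.
By Handshaking Lemma: sum of degrees = 2 * 7 = 14.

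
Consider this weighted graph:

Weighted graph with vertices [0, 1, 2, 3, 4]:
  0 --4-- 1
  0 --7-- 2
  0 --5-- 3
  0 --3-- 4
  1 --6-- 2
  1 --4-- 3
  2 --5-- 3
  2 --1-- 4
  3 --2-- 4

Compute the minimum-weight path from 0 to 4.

Using Dijkstra's algorithm from vertex 0:
Shortest path: 0 -> 4
Total weight: 3 = 3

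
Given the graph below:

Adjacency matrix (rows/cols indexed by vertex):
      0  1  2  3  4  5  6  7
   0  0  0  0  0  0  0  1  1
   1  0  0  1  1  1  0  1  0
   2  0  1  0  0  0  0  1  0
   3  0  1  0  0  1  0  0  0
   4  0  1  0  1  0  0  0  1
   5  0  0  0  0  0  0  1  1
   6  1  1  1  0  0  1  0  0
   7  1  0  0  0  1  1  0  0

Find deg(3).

Vertex 3 has neighbors [1, 4], so deg(3) = 2.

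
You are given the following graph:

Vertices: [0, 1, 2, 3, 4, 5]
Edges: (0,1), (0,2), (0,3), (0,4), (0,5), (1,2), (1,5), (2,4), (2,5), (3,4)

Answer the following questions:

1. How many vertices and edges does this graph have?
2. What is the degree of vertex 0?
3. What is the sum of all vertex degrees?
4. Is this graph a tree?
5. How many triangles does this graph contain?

Count: 6 vertices, 10 edges.
Vertex 0 has neighbors [1, 2, 3, 4, 5], degree = 5.
Handshaking lemma: 2 * 10 = 20.
A tree on 6 vertices has 5 edges. This graph has 10 edges (5 extra). Not a tree.
Number of triangles = 6.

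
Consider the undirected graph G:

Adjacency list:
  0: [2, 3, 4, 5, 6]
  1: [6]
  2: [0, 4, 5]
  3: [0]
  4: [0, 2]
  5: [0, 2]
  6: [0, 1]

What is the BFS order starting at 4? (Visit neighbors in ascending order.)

BFS from vertex 4 (neighbors processed in ascending order):
Visit order: 4, 0, 2, 3, 5, 6, 1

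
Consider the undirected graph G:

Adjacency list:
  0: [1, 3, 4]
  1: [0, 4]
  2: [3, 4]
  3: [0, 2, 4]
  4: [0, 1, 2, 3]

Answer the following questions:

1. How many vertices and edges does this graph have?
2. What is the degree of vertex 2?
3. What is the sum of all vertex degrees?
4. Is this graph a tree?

Count: 5 vertices, 7 edges.
Vertex 2 has neighbors [3, 4], degree = 2.
Handshaking lemma: 2 * 7 = 14.
A tree on 5 vertices has 4 edges. This graph has 7 edges (3 extra). Not a tree.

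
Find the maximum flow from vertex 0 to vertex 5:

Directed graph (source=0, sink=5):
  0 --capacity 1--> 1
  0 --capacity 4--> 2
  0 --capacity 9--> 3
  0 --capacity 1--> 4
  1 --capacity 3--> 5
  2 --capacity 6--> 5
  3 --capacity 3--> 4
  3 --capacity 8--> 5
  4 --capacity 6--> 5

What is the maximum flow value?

Computing max flow:
  Flow on (0->1): 1/1
  Flow on (0->2): 4/4
  Flow on (0->3): 9/9
  Flow on (0->4): 1/1
  Flow on (1->5): 1/3
  Flow on (2->5): 4/6
  Flow on (3->4): 1/3
  Flow on (3->5): 8/8
  Flow on (4->5): 2/6
Maximum flow = 15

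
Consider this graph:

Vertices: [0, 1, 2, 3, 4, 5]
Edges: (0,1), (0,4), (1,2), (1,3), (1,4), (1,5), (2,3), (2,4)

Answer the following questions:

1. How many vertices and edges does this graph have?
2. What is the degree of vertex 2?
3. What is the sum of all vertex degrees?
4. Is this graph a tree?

Count: 6 vertices, 8 edges.
Vertex 2 has neighbors [1, 3, 4], degree = 3.
Handshaking lemma: 2 * 8 = 16.
A tree on 6 vertices has 5 edges. This graph has 8 edges (3 extra). Not a tree.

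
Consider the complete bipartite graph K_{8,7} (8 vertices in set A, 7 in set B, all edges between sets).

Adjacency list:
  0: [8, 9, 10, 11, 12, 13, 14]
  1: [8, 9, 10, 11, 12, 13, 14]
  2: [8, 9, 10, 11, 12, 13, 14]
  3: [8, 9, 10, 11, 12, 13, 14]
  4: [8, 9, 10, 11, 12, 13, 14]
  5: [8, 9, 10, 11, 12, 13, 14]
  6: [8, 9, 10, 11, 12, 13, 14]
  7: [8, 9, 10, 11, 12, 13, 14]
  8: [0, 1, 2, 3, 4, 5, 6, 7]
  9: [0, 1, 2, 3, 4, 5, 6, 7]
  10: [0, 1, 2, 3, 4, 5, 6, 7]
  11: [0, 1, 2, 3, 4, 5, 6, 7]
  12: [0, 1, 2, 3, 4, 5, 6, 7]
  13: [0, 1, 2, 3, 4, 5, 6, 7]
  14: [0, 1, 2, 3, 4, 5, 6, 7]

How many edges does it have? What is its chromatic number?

K_{8,7} has 8 * 7 = 56 edges.
Bipartite graphs have chromatic number 2 (color each partition differently).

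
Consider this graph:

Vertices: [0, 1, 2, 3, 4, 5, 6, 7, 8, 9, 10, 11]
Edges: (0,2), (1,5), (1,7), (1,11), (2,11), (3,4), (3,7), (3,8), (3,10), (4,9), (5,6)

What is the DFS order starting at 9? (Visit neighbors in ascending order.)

DFS from vertex 9 (neighbors processed in ascending order):
Visit order: 9, 4, 3, 7, 1, 5, 6, 11, 2, 0, 8, 10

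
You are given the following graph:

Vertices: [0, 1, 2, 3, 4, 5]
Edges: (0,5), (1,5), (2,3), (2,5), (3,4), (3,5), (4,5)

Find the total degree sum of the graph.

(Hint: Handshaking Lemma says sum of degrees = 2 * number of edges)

Count edges: 7 edges.
By Handshaking Lemma: sum of degrees = 2 * 7 = 14.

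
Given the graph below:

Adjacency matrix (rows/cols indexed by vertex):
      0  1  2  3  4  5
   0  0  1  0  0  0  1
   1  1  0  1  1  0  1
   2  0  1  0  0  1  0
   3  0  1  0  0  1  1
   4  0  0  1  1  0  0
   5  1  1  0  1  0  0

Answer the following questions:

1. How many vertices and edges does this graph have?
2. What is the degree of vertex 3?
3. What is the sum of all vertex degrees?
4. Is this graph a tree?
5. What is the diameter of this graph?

Count: 6 vertices, 8 edges.
Vertex 3 has neighbors [1, 4, 5], degree = 3.
Handshaking lemma: 2 * 8 = 16.
A tree on 6 vertices has 5 edges. This graph has 8 edges (3 extra). Not a tree.
Diameter (longest shortest path) = 3.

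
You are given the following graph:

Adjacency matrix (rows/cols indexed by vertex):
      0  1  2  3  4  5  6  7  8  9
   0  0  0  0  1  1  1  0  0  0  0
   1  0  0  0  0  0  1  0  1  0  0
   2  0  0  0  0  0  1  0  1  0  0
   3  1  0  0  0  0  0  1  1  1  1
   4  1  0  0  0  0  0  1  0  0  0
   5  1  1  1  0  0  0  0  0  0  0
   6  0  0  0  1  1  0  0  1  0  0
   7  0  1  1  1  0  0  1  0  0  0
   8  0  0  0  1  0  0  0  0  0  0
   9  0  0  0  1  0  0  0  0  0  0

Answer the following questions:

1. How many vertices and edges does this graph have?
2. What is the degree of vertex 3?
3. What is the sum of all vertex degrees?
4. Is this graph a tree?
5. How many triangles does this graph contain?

Count: 10 vertices, 13 edges.
Vertex 3 has neighbors [0, 6, 7, 8, 9], degree = 5.
Handshaking lemma: 2 * 13 = 26.
A tree on 10 vertices has 9 edges. This graph has 13 edges (4 extra). Not a tree.
Number of triangles = 1.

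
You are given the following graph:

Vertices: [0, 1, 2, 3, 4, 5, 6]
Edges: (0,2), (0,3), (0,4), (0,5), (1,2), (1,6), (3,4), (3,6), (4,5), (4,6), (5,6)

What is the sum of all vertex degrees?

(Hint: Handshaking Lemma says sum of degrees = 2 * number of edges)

Count edges: 11 edges.
By Handshaking Lemma: sum of degrees = 2 * 11 = 22.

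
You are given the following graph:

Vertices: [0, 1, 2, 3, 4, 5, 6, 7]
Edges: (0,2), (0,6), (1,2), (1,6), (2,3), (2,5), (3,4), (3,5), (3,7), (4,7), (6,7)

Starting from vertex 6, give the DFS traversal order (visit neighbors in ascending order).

DFS from vertex 6 (neighbors processed in ascending order):
Visit order: 6, 0, 2, 1, 3, 4, 7, 5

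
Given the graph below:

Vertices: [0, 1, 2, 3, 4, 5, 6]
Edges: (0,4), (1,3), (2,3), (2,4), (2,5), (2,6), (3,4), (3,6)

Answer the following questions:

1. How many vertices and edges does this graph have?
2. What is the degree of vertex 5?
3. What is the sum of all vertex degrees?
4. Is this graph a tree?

Count: 7 vertices, 8 edges.
Vertex 5 has neighbors [2], degree = 1.
Handshaking lemma: 2 * 8 = 16.
A tree on 7 vertices has 6 edges. This graph has 8 edges (2 extra). Not a tree.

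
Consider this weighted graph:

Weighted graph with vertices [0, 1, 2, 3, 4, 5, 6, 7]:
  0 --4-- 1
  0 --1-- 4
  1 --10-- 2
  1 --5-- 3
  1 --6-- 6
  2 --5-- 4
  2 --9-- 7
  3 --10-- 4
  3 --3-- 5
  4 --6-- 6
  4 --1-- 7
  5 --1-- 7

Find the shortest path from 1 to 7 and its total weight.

Using Dijkstra's algorithm from vertex 1:
Shortest path: 1 -> 0 -> 4 -> 7
Total weight: 4 + 1 + 1 = 6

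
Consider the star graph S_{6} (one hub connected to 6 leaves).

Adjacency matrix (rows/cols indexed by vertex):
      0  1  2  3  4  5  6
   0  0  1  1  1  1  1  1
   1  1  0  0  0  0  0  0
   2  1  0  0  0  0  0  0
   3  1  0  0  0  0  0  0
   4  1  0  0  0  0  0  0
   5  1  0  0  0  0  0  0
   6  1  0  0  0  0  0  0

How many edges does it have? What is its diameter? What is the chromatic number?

Star graph S_{6}: the hub connects to all 6 leaves.
Edges = 6.
Diameter = 2 (any leaf to hub is 1, leaf to leaf through hub is 2).
Star graphs are bipartite (hub vs leaves), so chromatic number = 2.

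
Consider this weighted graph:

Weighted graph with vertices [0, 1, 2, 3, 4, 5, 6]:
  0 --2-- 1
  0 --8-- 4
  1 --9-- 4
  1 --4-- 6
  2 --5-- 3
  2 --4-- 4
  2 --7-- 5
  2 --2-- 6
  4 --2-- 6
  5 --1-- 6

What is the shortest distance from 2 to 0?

Using Dijkstra's algorithm from vertex 2:
Shortest path: 2 -> 6 -> 1 -> 0
Total weight: 2 + 4 + 2 = 8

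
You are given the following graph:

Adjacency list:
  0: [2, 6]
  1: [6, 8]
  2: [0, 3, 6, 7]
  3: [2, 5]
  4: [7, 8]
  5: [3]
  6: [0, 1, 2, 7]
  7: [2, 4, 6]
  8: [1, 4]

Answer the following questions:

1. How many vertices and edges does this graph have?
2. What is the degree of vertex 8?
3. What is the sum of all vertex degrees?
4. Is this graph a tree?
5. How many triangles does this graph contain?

Count: 9 vertices, 11 edges.
Vertex 8 has neighbors [1, 4], degree = 2.
Handshaking lemma: 2 * 11 = 22.
A tree on 9 vertices has 8 edges. This graph has 11 edges (3 extra). Not a tree.
Number of triangles = 2.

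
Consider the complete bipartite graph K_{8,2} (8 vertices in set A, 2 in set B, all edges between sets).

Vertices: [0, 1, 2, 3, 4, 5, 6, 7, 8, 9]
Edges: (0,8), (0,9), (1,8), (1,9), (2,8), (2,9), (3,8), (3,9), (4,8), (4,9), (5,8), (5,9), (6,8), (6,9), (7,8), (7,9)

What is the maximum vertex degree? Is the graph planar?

Set-A vertices have degree 2; set-B vertices have degree 8. Maximum degree = max(8,2) = 8.
min(8,2) <= 2, so K_{8,2} avoids a K_{3,3} subdivision and is planar.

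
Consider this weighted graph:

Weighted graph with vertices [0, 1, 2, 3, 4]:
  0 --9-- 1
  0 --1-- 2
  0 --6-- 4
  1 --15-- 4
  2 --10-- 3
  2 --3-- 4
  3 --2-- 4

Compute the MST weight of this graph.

Applying Kruskal's algorithm (sort edges by weight, add if no cycle):
  Add (0,2) w=1
  Add (3,4) w=2
  Add (2,4) w=3
  Skip (0,4) w=6 (creates cycle)
  Add (0,1) w=9
  Skip (2,3) w=10 (creates cycle)
  Skip (1,4) w=15 (creates cycle)
MST weight = 15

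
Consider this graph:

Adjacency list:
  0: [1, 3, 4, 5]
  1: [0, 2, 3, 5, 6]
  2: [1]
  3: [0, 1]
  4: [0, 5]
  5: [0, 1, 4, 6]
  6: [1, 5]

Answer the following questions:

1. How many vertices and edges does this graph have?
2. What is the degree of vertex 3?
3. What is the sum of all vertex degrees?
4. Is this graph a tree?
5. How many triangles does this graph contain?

Count: 7 vertices, 10 edges.
Vertex 3 has neighbors [0, 1], degree = 2.
Handshaking lemma: 2 * 10 = 20.
A tree on 7 vertices has 6 edges. This graph has 10 edges (4 extra). Not a tree.
Number of triangles = 4.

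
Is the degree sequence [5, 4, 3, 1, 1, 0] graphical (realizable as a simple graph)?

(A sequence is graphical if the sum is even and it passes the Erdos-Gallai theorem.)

Sum of degrees = 14. Sum is even but fails Erdos-Gallai. The sequence is NOT graphical.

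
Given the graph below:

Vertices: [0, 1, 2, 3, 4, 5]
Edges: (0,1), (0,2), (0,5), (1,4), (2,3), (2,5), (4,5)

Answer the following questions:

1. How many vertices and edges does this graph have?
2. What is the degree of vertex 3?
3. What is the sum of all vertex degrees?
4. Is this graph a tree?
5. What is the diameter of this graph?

Count: 6 vertices, 7 edges.
Vertex 3 has neighbors [2], degree = 1.
Handshaking lemma: 2 * 7 = 14.
A tree on 6 vertices has 5 edges. This graph has 7 edges (2 extra). Not a tree.
Diameter (longest shortest path) = 3.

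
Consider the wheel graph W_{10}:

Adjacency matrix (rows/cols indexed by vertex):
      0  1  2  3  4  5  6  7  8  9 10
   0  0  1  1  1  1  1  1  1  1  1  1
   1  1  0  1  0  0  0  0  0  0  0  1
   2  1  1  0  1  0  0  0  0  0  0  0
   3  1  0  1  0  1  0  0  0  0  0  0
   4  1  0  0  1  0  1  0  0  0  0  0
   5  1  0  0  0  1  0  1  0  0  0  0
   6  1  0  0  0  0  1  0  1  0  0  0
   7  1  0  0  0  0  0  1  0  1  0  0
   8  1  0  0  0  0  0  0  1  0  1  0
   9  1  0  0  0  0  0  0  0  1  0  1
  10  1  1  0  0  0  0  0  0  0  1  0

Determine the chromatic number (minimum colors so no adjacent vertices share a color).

W_{10} = C_{10} plus a hub adjacent to every cycle vertex.
The outer cycle needs 2 colors (even cycle); the hub is adjacent to all of them so needs a fresh color.
Chromatic number = 2 + 1 = 3.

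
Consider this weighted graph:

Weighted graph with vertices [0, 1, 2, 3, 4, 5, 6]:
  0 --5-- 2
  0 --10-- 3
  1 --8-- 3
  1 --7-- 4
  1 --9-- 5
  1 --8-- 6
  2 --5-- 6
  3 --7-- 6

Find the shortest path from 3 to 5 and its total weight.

Using Dijkstra's algorithm from vertex 3:
Shortest path: 3 -> 1 -> 5
Total weight: 8 + 9 = 17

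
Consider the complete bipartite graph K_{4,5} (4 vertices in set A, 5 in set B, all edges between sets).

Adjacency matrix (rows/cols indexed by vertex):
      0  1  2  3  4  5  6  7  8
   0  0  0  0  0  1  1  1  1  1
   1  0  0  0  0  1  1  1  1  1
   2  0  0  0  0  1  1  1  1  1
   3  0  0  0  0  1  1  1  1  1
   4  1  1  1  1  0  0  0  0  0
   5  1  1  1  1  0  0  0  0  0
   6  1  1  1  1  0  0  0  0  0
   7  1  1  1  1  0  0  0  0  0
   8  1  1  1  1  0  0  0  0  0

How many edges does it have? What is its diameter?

K_{4,5} has 4 * 5 = 20 edges.
Any vertex reaches any opposite-side vertex in 1 step; same-side vertices reach in 2 steps via any opposite-side vertex.
Diameter = 2.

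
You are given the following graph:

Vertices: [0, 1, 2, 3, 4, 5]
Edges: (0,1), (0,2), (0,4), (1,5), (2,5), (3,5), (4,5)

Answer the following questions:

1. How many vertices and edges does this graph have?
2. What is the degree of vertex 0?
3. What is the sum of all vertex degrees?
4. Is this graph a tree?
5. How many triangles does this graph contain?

Count: 6 vertices, 7 edges.
Vertex 0 has neighbors [1, 2, 4], degree = 3.
Handshaking lemma: 2 * 7 = 14.
A tree on 6 vertices has 5 edges. This graph has 7 edges (2 extra). Not a tree.
Number of triangles = 0.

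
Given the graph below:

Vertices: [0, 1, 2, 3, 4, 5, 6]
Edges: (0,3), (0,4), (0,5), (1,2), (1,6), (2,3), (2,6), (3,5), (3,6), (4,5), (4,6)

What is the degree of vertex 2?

Vertex 2 has neighbors [1, 3, 6], so deg(2) = 3.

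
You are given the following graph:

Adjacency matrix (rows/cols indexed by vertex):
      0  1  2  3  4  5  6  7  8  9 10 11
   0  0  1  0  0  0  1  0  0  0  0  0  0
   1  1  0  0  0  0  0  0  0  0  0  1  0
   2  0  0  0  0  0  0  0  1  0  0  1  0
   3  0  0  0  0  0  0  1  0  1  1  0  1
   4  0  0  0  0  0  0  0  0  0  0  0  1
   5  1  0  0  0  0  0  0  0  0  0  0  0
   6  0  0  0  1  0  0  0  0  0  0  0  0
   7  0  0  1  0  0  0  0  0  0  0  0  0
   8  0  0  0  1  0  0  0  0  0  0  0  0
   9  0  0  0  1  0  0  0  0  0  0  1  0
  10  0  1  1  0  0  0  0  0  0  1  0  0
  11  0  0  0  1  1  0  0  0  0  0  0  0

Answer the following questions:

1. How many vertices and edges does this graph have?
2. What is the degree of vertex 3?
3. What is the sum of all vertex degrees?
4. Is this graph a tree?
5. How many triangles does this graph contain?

Count: 12 vertices, 11 edges.
Vertex 3 has neighbors [6, 8, 9, 11], degree = 4.
Handshaking lemma: 2 * 11 = 22.
A graph is a tree iff it is connected and has exactly n-1 edges. This graph is connected (all 12 vertices in one component) and has 12-1 = 11 edges. It is a tree.
Number of triangles = 0.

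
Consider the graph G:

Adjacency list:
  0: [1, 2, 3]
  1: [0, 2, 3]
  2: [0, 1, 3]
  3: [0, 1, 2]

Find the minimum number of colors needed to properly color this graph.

The graph has a maximum clique of size 4 (lower bound on chromatic number).
A valid 4-coloring: {0: 0, 1: 1, 2: 2, 3: 3}.
Chromatic number = 4.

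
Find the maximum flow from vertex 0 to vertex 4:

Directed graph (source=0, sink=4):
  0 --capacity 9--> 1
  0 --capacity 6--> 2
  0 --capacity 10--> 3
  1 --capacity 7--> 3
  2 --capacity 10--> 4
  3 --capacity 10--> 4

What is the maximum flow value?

Computing max flow:
  Flow on (0->1): 7/9
  Flow on (0->2): 6/6
  Flow on (0->3): 3/10
  Flow on (1->3): 7/7
  Flow on (2->4): 6/10
  Flow on (3->4): 10/10
Maximum flow = 16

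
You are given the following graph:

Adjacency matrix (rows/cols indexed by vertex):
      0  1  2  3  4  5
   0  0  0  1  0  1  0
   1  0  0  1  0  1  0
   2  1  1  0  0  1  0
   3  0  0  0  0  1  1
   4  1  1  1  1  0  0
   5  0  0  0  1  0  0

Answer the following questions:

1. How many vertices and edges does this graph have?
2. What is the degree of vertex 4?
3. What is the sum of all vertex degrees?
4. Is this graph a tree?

Count: 6 vertices, 7 edges.
Vertex 4 has neighbors [0, 1, 2, 3], degree = 4.
Handshaking lemma: 2 * 7 = 14.
A tree on 6 vertices has 5 edges. This graph has 7 edges (2 extra). Not a tree.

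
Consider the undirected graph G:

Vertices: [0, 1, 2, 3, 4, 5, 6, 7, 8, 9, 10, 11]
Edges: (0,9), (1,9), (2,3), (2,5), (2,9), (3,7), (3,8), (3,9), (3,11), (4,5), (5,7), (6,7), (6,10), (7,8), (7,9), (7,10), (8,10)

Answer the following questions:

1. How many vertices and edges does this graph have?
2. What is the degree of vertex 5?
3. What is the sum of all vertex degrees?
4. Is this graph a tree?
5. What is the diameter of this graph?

Count: 12 vertices, 17 edges.
Vertex 5 has neighbors [2, 4, 7], degree = 3.
Handshaking lemma: 2 * 17 = 34.
A tree on 12 vertices has 11 edges. This graph has 17 edges (6 extra). Not a tree.
Diameter (longest shortest path) = 4.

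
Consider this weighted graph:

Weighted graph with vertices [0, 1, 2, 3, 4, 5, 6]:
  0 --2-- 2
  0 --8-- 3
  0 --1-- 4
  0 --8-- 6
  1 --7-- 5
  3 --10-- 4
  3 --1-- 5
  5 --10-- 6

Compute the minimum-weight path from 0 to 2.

Using Dijkstra's algorithm from vertex 0:
Shortest path: 0 -> 2
Total weight: 2 = 2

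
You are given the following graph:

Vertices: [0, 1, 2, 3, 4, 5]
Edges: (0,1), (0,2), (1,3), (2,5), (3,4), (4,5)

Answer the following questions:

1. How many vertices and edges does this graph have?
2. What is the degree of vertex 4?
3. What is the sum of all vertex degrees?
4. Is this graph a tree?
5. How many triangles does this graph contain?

Count: 6 vertices, 6 edges.
Vertex 4 has neighbors [3, 5], degree = 2.
Handshaking lemma: 2 * 6 = 12.
A tree on 6 vertices has 5 edges. This graph has 6 edges (1 extra). Not a tree.
Number of triangles = 0.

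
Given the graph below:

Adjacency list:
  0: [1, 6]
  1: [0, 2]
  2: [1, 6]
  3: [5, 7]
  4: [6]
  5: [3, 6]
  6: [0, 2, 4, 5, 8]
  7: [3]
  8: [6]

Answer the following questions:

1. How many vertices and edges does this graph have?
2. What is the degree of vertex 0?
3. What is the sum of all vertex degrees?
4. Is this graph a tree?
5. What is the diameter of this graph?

Count: 9 vertices, 9 edges.
Vertex 0 has neighbors [1, 6], degree = 2.
Handshaking lemma: 2 * 9 = 18.
A tree on 9 vertices has 8 edges. This graph has 9 edges (1 extra). Not a tree.
Diameter (longest shortest path) = 5.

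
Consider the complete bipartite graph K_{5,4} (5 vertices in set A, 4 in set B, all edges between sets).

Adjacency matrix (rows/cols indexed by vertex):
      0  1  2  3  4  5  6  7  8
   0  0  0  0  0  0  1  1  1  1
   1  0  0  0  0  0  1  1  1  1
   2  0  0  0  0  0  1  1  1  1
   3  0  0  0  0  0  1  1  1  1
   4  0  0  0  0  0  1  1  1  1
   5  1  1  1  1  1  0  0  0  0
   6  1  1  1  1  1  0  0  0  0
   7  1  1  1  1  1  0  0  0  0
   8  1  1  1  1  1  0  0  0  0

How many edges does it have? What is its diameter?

K_{5,4} has 5 * 4 = 20 edges.
Any vertex reaches any opposite-side vertex in 1 step; same-side vertices reach in 2 steps via any opposite-side vertex.
Diameter = 2.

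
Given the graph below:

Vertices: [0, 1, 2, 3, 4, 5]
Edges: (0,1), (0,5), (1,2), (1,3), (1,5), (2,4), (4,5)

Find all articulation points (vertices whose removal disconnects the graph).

An articulation point is a vertex whose removal disconnects the graph.
Articulation points: [1]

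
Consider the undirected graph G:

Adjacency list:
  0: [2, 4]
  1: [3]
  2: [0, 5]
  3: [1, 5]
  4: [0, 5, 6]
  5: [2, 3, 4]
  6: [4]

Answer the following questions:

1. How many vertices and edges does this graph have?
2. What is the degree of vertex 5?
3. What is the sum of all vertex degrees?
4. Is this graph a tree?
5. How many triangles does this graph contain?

Count: 7 vertices, 7 edges.
Vertex 5 has neighbors [2, 3, 4], degree = 3.
Handshaking lemma: 2 * 7 = 14.
A tree on 7 vertices has 6 edges. This graph has 7 edges (1 extra). Not a tree.
Number of triangles = 0.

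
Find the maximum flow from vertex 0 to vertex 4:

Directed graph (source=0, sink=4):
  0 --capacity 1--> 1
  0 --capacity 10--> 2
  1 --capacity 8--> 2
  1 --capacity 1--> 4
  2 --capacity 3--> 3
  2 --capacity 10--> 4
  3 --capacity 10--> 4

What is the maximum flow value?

Computing max flow:
  Flow on (0->1): 1/1
  Flow on (0->2): 10/10
  Flow on (1->4): 1/1
  Flow on (2->4): 10/10
Maximum flow = 11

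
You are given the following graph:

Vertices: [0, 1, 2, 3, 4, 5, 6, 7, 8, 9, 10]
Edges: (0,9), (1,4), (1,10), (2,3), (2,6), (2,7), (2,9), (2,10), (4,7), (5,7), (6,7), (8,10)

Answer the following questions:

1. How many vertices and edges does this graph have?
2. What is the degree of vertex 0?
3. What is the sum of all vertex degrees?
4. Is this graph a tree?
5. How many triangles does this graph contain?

Count: 11 vertices, 12 edges.
Vertex 0 has neighbors [9], degree = 1.
Handshaking lemma: 2 * 12 = 24.
A tree on 11 vertices has 10 edges. This graph has 12 edges (2 extra). Not a tree.
Number of triangles = 1.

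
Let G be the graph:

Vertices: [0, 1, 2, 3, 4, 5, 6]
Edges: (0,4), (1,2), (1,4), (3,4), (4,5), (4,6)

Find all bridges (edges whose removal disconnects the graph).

A bridge is an edge whose removal increases the number of connected components.
Bridges found: (0,4), (1,2), (1,4), (3,4), (4,5), (4,6)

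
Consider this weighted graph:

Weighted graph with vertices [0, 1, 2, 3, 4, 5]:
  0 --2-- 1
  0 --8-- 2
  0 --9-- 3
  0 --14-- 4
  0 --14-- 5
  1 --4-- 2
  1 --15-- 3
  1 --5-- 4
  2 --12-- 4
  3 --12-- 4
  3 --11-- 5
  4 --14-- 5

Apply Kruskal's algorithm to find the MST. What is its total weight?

Applying Kruskal's algorithm (sort edges by weight, add if no cycle):
  Add (0,1) w=2
  Add (1,2) w=4
  Add (1,4) w=5
  Skip (0,2) w=8 (creates cycle)
  Add (0,3) w=9
  Add (3,5) w=11
  Skip (2,4) w=12 (creates cycle)
  Skip (3,4) w=12 (creates cycle)
  Skip (0,4) w=14 (creates cycle)
  Skip (0,5) w=14 (creates cycle)
  Skip (4,5) w=14 (creates cycle)
  Skip (1,3) w=15 (creates cycle)
MST weight = 31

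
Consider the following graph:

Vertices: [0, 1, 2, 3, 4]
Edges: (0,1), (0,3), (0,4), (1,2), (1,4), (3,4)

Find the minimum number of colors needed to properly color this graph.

The graph has a maximum clique of size 3 (lower bound on chromatic number).
A valid 3-coloring: {0: 0, 1: 1, 2: 0, 3: 1, 4: 2}.
Chromatic number = 3.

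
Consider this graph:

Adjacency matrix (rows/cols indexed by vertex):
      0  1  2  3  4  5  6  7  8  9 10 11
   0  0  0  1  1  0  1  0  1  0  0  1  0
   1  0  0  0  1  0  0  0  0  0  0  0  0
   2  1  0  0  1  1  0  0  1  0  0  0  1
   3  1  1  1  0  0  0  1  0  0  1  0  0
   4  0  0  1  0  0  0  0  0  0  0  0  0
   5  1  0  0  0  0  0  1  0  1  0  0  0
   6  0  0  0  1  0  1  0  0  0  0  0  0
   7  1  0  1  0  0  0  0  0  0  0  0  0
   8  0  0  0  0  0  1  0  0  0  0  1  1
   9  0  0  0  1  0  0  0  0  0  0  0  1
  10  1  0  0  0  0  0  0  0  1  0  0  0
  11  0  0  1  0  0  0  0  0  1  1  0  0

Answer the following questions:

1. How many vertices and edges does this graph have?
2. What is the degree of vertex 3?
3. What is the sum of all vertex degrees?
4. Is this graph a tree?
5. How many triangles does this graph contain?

Count: 12 vertices, 17 edges.
Vertex 3 has neighbors [0, 1, 2, 6, 9], degree = 5.
Handshaking lemma: 2 * 17 = 34.
A tree on 12 vertices has 11 edges. This graph has 17 edges (6 extra). Not a tree.
Number of triangles = 2.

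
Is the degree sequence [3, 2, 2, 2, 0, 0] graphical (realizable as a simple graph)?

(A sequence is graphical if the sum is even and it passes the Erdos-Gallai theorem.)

Sum of degrees = 9. Sum is odd, so the sequence is NOT graphical.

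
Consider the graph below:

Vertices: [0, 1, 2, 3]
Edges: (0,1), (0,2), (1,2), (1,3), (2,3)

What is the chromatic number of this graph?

The graph has a maximum clique of size 3 (lower bound on chromatic number).
A valid 3-coloring: {0: 2, 1: 0, 2: 1, 3: 2}.
Chromatic number = 3.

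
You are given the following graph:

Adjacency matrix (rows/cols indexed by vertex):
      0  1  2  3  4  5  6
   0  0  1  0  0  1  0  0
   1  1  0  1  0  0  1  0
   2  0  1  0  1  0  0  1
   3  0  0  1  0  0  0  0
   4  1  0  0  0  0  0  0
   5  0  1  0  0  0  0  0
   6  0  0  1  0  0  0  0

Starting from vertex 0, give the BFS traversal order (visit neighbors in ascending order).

BFS from vertex 0 (neighbors processed in ascending order):
Visit order: 0, 1, 4, 2, 5, 3, 6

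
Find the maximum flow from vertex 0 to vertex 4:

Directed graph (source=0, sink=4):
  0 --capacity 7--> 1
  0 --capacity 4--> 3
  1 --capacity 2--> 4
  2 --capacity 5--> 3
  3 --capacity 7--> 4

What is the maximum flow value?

Computing max flow:
  Flow on (0->1): 2/7
  Flow on (0->3): 4/4
  Flow on (1->4): 2/2
  Flow on (3->4): 4/7
Maximum flow = 6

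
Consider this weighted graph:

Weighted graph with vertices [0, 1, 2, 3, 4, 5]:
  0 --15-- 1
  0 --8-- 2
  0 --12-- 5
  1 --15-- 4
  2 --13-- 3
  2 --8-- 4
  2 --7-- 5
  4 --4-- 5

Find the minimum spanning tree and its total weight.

Applying Kruskal's algorithm (sort edges by weight, add if no cycle):
  Add (4,5) w=4
  Add (2,5) w=7
  Add (0,2) w=8
  Skip (2,4) w=8 (creates cycle)
  Skip (0,5) w=12 (creates cycle)
  Add (2,3) w=13
  Add (0,1) w=15
  Skip (1,4) w=15 (creates cycle)
MST weight = 47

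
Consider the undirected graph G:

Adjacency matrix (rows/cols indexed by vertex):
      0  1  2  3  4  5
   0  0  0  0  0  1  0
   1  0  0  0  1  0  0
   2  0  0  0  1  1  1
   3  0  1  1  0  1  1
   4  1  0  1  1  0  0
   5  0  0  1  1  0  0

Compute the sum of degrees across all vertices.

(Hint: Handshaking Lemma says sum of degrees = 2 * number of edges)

Count edges: 7 edges.
By Handshaking Lemma: sum of degrees = 2 * 7 = 14.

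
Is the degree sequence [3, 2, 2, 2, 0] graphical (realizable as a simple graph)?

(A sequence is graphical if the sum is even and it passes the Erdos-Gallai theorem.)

Sum of degrees = 9. Sum is odd, so the sequence is NOT graphical.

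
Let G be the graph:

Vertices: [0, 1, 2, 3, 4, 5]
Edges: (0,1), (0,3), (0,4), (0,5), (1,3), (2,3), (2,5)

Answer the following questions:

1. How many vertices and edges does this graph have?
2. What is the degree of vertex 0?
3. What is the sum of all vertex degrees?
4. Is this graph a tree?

Count: 6 vertices, 7 edges.
Vertex 0 has neighbors [1, 3, 4, 5], degree = 4.
Handshaking lemma: 2 * 7 = 14.
A tree on 6 vertices has 5 edges. This graph has 7 edges (2 extra). Not a tree.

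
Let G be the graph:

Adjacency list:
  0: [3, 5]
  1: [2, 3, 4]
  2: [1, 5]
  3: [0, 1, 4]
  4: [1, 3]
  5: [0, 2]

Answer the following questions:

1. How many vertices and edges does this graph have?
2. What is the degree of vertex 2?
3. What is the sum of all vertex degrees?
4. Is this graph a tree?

Count: 6 vertices, 7 edges.
Vertex 2 has neighbors [1, 5], degree = 2.
Handshaking lemma: 2 * 7 = 14.
A tree on 6 vertices has 5 edges. This graph has 7 edges (2 extra). Not a tree.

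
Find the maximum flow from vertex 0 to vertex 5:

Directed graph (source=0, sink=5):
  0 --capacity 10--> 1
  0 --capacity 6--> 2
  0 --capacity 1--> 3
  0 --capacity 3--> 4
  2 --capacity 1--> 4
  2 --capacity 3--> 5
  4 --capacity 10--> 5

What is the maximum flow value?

Computing max flow:
  Flow on (0->2): 4/6
  Flow on (0->4): 3/3
  Flow on (2->4): 1/1
  Flow on (2->5): 3/3
  Flow on (4->5): 4/10
Maximum flow = 7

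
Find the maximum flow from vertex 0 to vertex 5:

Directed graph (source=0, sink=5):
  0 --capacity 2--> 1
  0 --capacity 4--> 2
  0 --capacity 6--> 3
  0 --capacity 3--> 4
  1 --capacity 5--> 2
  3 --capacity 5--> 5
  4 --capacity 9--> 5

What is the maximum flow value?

Computing max flow:
  Flow on (0->3): 5/6
  Flow on (0->4): 3/3
  Flow on (3->5): 5/5
  Flow on (4->5): 3/9
Maximum flow = 8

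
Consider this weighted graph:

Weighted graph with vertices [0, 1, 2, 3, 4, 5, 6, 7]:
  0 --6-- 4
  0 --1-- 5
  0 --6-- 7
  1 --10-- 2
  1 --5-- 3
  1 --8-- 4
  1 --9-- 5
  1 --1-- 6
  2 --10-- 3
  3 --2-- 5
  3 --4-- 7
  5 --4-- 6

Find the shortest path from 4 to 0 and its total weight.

Using Dijkstra's algorithm from vertex 4:
Shortest path: 4 -> 0
Total weight: 6 = 6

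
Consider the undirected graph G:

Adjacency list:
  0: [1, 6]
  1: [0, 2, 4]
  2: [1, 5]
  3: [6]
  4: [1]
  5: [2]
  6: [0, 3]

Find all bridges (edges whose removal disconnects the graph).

A bridge is an edge whose removal increases the number of connected components.
Bridges found: (0,1), (0,6), (1,2), (1,4), (2,5), (3,6)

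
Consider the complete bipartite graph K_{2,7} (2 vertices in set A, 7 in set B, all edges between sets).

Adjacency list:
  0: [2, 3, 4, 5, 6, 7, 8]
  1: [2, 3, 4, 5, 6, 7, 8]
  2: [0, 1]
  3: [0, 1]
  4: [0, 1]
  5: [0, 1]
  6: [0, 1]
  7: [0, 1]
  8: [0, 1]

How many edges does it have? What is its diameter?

K_{2,7} has 2 * 7 = 14 edges.
Any vertex reaches any opposite-side vertex in 1 step; same-side vertices reach in 2 steps via any opposite-side vertex.
Diameter = 2.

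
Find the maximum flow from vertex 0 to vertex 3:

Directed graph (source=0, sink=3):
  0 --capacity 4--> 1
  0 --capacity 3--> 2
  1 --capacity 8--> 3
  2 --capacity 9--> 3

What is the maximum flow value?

Computing max flow:
  Flow on (0->1): 4/4
  Flow on (0->2): 3/3
  Flow on (1->3): 4/8
  Flow on (2->3): 3/9
Maximum flow = 7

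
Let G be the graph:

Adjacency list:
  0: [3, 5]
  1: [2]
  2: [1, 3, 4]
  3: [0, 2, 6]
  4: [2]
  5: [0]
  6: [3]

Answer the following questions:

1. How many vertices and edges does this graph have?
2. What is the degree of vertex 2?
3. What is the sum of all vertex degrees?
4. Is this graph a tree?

Count: 7 vertices, 6 edges.
Vertex 2 has neighbors [1, 3, 4], degree = 3.
Handshaking lemma: 2 * 6 = 12.
A graph is a tree iff it is connected and has exactly n-1 edges. This graph is connected (all 7 vertices in one component) and has 7-1 = 6 edges. It is a tree.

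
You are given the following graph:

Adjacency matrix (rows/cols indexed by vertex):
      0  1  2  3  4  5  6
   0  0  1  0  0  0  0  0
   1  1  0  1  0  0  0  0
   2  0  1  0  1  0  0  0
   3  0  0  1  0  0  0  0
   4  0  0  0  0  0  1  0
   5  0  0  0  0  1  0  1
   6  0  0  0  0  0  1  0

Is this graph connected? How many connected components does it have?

Checking connectivity: the graph has 2 connected component(s).
Components: [[0, 1, 2, 3], [4, 5, 6]]. The graph is NOT connected.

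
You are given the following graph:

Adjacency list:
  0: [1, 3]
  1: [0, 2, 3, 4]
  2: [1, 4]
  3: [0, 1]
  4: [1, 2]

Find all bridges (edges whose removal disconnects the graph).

No bridges found. The graph is 2-edge-connected (no single edge removal disconnects it).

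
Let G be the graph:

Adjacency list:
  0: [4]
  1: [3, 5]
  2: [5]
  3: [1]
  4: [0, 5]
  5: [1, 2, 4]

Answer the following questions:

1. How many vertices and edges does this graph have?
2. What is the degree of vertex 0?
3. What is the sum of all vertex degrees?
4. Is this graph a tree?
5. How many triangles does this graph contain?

Count: 6 vertices, 5 edges.
Vertex 0 has neighbors [4], degree = 1.
Handshaking lemma: 2 * 5 = 10.
A graph is a tree iff it is connected and has exactly n-1 edges. This graph is connected (all 6 vertices in one component) and has 6-1 = 5 edges. It is a tree.
Number of triangles = 0.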